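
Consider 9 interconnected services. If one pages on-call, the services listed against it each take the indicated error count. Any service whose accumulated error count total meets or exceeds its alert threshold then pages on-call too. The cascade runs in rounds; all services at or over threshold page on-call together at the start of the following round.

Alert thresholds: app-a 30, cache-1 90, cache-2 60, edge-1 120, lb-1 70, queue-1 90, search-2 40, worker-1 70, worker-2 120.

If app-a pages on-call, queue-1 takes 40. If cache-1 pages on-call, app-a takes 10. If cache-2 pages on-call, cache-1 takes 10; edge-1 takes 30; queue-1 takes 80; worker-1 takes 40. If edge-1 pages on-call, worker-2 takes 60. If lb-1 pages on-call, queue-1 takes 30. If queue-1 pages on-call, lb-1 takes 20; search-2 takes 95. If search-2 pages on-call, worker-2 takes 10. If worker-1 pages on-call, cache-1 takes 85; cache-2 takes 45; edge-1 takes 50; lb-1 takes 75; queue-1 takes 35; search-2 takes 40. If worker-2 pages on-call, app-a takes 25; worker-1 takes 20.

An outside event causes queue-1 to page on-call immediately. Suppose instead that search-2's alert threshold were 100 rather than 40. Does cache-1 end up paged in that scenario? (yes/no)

no

With search-2's alert threshold at 100:
Round 1 — queue-1 pages on-call (initial).
  lb-1: +20 → 20 < 70
  search-2: +95 → 95 < 100
No further pages.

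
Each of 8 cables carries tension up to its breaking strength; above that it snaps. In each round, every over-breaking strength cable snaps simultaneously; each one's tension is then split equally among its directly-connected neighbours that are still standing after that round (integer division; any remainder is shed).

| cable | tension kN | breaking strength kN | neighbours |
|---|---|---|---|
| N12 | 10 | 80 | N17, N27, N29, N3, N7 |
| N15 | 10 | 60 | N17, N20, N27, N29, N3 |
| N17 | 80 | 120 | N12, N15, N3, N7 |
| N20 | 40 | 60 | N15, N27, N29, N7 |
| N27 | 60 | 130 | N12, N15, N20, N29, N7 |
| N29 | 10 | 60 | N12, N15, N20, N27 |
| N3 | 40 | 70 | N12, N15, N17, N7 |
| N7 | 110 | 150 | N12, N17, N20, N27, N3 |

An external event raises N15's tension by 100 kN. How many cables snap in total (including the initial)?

Round 1 — N15 at 110 > 60. N15 snaps.
  N15 sheds 110 kN to N17, N20, N27, N29, N3: 22 each.
    N17: 80+22 = 102 ≤ 120
    N20: 40+22 = 62 > 60
    N27: 60+22 = 82 ≤ 130
    N29: 10+22 = 32 ≤ 60
    N3: 40+22 = 62 ≤ 70
Round 2 — N20 snaps.
  N20 sheds 62 kN to N27, N29, N7: 20 each (2 lost).
    N27: 82+20 = 102 ≤ 130
    N29: 32+20 = 52 ≤ 60
    N7: 110+20 = 130 ≤ 150
No further breaks.

2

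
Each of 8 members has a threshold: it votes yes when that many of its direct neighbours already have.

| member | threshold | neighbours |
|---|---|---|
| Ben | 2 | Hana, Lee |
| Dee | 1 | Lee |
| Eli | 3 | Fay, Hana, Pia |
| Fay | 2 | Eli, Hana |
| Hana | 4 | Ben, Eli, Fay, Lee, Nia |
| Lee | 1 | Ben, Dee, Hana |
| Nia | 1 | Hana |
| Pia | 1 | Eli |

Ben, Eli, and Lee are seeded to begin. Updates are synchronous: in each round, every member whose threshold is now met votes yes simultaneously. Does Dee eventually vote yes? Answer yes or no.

Round 1 — Ben, Eli, Lee vote yes (initial).
Round 2 — checking thresholds:
  Dee: 1 of 1 neighbours ≥ 1, votes yes.
  Fay: 1 of 2 neighbours < 2, not yet.
  Hana: 3 of 5 neighbours < 4, not yet.
  Pia: 1 of 1 neighbours ≥ 1, votes yes.
Round 3 — no new yes votes; cascade stops.

yes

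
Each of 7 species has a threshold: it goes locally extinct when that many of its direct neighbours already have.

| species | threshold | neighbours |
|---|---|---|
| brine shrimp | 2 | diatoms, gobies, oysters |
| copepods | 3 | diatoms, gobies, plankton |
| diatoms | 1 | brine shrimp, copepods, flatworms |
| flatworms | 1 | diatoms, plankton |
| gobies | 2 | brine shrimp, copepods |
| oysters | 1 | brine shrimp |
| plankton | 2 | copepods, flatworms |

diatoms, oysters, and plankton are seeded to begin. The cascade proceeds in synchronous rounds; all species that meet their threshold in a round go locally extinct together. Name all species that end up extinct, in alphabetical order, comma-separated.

Round 1 — diatoms, oysters, plankton go locally extinct (initial).
Round 2 — checking thresholds:
  brine shrimp: 2 of 3 neighbours ≥ 2, goes locally extinct.
  copepods: 2 of 3 neighbours < 3, holds.
  flatworms: 2 of 2 neighbours ≥ 1, goes locally extinct.
Round 3 — no new extinctions; cascade stops.

brine shrimp, diatoms, flatworms, oysters, plankton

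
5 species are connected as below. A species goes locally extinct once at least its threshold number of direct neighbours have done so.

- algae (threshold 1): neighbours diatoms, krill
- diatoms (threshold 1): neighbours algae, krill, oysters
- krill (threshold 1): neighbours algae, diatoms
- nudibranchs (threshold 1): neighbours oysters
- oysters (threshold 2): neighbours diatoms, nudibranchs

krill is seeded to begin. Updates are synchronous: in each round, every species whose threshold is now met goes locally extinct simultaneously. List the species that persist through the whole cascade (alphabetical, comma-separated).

nudibranchs, oysters

Round 1 — krill goes locally extinct (initial).
Round 2 — checking thresholds:
  algae: 1 of 2 neighbours ≥ 1, goes locally extinct.
  diatoms: 1 of 3 neighbours ≥ 1, goes locally extinct.
Round 3 — no new extinctions; cascade stops.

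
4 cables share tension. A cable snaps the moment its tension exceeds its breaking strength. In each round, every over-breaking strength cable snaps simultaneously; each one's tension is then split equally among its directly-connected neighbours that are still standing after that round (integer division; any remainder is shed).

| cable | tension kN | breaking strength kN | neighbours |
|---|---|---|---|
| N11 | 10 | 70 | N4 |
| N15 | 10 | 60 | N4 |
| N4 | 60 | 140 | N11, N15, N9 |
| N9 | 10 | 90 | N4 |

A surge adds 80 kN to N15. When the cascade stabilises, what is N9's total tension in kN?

Round 1 — N15 at 90 > 60. N15 snaps.
  N15 sheds 90 kN to N4: 90 each.
    N4: 60+90 = 150 > 140
Round 2 — N4 snaps.
  N4 sheds 150 kN to N11, N9: 75 each.
    N11: 10+75 = 85 > 70
    N9: 10+75 = 85 ≤ 90
Round 3 — N11 snaps.
  N11 sheds 85 kN: no online neighbours, lost.
No further breaks.

85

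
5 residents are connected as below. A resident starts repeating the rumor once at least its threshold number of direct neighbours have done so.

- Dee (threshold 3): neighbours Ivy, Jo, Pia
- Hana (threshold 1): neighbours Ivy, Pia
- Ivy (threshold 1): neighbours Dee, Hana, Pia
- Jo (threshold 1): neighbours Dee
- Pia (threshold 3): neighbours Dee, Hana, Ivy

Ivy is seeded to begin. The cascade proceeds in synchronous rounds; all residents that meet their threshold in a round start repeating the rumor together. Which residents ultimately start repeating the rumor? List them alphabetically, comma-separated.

Round 1 — Ivy starts repeating the rumor (initial).
Round 2 — checking thresholds:
  Dee: 1 of 3 neighbours < 3, below threshold.
  Hana: 1 of 2 neighbours ≥ 1, starts repeating the rumor.
  Pia: 1 of 3 neighbours < 3, below threshold.
Round 3 — no new spreads; cascade stops.

Hana, Ivy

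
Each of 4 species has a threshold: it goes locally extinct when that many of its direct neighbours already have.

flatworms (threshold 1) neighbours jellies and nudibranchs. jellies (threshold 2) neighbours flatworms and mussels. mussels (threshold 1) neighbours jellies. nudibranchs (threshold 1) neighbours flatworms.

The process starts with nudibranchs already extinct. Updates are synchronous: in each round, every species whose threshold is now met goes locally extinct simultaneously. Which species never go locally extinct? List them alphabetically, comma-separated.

jellies, mussels

Round 1 — nudibranchs goes locally extinct (initial).
Round 2 — checking thresholds:
  flatworms: 1 of 2 neighbours ≥ 1, goes locally extinct.
Round 3 — no new extinctions; cascade stops.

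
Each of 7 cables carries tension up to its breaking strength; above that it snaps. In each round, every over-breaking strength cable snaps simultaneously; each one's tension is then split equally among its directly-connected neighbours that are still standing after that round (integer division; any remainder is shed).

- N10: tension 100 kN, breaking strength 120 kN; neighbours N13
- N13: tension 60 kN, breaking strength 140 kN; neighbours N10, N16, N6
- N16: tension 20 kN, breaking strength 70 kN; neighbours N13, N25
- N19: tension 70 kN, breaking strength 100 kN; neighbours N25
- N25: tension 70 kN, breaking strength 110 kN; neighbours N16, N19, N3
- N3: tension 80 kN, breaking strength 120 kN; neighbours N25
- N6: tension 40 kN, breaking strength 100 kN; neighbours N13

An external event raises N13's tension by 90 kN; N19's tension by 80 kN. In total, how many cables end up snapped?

6

Round 1 — N13 at 150 > 140; N19 at 150 > 100. N13, N19 snap.
  N13 sheds 150 kN to N10, N16, N6: 50 each.
    N10: 100+50 = 150 > 120
    N16: 20+50 = 70 ≤ 70
    N6: 40+50 = 90 ≤ 100
  N19 sheds 150 kN to N25: 150 each.
    N25: 70+150 = 220 > 110
Round 2 — N10, N25 snap.
  N10 sheds 150 kN: no online neighbours, lost.
  N25 sheds 220 kN to N16, N3: 110 each.
    N16: 70+110 = 180 > 70
    N3: 80+110 = 190 > 120
Round 3 — N16, N3 snap.
  N16 sheds 180 kN: no online neighbours, lost.
  N3 sheds 190 kN: no online neighbours, lost.
No further breaks.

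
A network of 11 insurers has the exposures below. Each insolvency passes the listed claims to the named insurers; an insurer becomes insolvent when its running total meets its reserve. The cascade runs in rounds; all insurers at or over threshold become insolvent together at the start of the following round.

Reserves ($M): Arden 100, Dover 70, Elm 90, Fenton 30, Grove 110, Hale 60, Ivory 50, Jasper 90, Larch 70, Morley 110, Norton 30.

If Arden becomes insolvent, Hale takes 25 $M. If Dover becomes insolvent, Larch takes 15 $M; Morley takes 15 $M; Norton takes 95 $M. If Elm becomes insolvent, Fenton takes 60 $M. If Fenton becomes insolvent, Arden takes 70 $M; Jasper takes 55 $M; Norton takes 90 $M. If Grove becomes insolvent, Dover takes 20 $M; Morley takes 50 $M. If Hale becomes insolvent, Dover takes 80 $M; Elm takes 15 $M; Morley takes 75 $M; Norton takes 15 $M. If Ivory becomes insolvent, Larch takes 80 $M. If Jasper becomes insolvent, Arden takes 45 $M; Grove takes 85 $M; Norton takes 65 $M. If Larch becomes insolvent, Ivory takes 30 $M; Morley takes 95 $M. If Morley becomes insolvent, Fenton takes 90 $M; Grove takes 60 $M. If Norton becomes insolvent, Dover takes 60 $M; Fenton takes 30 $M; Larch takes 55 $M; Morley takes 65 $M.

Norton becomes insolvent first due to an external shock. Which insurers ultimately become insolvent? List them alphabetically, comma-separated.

Fenton, Norton

Round 1 — Norton becomes insolvent (initial).
  Dover: +60 → 60 < 70
  Fenton: +30 → 30 ≥ 30
  Larch: +55 → 55 < 70
  Morley: +65 → 65 < 110
Round 2 — Fenton becomes insolvent.
  Arden: +70 → 70 < 100
  Jasper: +55 → 55 < 90
No further insolvencies.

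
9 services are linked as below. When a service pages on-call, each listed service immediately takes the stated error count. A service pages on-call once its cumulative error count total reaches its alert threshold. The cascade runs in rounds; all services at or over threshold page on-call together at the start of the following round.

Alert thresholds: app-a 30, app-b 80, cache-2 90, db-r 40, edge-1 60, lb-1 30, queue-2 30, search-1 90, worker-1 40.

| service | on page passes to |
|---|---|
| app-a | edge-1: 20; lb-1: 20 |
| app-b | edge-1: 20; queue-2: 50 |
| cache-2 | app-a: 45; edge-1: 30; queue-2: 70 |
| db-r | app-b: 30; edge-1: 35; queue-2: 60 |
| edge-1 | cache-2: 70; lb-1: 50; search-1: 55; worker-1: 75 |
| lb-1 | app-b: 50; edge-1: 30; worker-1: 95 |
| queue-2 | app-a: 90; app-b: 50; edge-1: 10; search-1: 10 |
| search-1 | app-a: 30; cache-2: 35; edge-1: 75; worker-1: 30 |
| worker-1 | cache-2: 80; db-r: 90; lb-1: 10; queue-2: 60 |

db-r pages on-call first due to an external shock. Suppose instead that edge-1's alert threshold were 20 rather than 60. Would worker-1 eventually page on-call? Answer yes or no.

With edge-1's alert threshold at 20:
Round 1 — db-r pages on-call (initial).
  app-b: +30 → 30 < 80
  edge-1: +35 → 35 ≥ 20
  queue-2: +60 → 60 ≥ 30
Round 2 — edge-1, queue-2 page on-call.
  app-a: +90 → 90 ≥ 30
  app-b: +50 → 80 ≥ 80
  cache-2: +70 → 70 < 90
  lb-1: +50 → 50 ≥ 30
  search-1: +55+10 → 65 < 90
  worker-1: +75 → 75 ≥ 40
Round 3 — app-a, app-b, lb-1, worker-1 page on-call.
  cache-2: +80 → 150 ≥ 90
Round 4 — cache-2 pages on-call.
No further pages.

yes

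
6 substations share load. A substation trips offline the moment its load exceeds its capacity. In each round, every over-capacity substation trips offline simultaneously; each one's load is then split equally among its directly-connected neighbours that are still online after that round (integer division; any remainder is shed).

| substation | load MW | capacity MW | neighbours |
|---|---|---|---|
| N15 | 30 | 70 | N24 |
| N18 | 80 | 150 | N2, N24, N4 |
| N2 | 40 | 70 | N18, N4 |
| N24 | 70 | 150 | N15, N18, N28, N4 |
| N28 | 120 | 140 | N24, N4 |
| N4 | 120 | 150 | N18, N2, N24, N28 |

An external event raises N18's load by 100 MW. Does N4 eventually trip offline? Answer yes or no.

Round 1 — N18 at 180 > 150. N18 trips offline.
  N18 sheds 180 MW to N2, N24, N4: 60 each.
    N2: 40+60 = 100 > 70
    N24: 70+60 = 130 ≤ 150
    N4: 120+60 = 180 > 150
Round 2 — N2, N4 trip offline.
  N2 sheds 100 MW: no online neighbours, lost.
  N4 sheds 180 MW to N24, N28: 90 each.
    N24: 130+90 = 220 > 150
    N28: 120+90 = 210 > 140
Round 3 — N24, N28 trip offline.
  N24 sheds 220 MW to N15: 220 each.
    N15: 30+220 = 250 > 70
  N28 sheds 210 MW: no online neighbours, lost.
Round 4 — N15 trips offline.
  N15 sheds 250 MW: no online neighbours, lost.
No further trips.

yes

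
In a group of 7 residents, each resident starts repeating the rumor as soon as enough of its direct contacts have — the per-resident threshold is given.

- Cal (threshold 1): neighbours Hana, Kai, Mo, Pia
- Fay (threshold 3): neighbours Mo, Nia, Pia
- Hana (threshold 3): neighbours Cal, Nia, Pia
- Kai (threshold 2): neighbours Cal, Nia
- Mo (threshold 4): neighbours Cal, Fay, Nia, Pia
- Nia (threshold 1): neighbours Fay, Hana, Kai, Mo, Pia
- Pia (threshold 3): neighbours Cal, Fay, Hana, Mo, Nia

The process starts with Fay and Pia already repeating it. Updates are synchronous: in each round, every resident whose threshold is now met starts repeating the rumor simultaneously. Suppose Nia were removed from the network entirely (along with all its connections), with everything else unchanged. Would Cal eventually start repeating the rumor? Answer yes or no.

With Nia removed:
Round 1 — Fay, Pia start repeating the rumor (initial).
Round 2 — checking thresholds:
  Cal: 1 of 4 neighbours ≥ 1, starts repeating the rumor.
  Hana: 1 of 2 neighbours < 3, not yet.
  Mo: 2 of 3 neighbours < 4, not yet.
Round 3 — no new spreads; cascade stops.

yes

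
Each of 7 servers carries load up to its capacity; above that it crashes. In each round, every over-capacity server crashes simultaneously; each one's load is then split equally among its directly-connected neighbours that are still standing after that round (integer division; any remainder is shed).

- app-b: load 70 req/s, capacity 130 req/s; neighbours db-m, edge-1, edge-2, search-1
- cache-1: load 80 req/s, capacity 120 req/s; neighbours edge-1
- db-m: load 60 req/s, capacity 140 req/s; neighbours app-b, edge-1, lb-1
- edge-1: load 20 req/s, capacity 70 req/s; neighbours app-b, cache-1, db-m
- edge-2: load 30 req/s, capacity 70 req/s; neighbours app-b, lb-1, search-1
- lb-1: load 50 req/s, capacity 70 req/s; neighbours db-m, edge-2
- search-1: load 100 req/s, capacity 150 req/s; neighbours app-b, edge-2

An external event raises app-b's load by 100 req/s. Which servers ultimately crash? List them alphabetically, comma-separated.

Round 1 — app-b at 170 > 130. app-b crashes.
  app-b sheds 170 req/s to db-m, edge-1, edge-2, search-1: 42 each (2 lost).
    db-m: 60+42 = 102 ≤ 140
    edge-1: 20+42 = 62 ≤ 70
    edge-2: 30+42 = 72 > 70
    search-1: 100+42 = 142 ≤ 150
Round 2 — edge-2 crashes.
  edge-2 sheds 72 req/s to lb-1, search-1: 36 each.
    lb-1: 50+36 = 86 > 70
    search-1: 142+36 = 178 > 150
Round 3 — lb-1, search-1 crash.
  lb-1 sheds 86 req/s to db-m: 86 each.
    db-m: 102+86 = 188 > 140
  search-1 sheds 178 req/s: no online neighbours, lost.
Round 4 — db-m crashes.
  db-m sheds 188 req/s to edge-1: 188 each.
    edge-1: 62+188 = 250 > 70
Round 5 — edge-1 crashes.
  edge-1 sheds 250 req/s to cache-1: 250 each.
    cache-1: 80+250 = 330 > 120
Round 6 — cache-1 crashes.
  cache-1 sheds 330 req/s: no online neighbours, lost.
No further crashes.

app-b, cache-1, db-m, edge-1, edge-2, lb-1, search-1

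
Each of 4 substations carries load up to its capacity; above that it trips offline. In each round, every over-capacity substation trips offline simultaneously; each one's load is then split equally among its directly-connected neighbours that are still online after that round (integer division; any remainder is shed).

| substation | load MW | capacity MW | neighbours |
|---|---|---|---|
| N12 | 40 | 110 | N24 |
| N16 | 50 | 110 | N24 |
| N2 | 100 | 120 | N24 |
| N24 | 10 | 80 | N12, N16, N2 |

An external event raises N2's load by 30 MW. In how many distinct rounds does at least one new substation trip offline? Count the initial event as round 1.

Round 1 — N2 at 130 > 120. N2 trips offline.
  N2 sheds 130 MW to N24: 130 each.
    N24: 10+130 = 140 > 80
Round 2 — N24 trips offline.
  N24 sheds 140 MW to N12, N16: 70 each.
    N12: 40+70 = 110 ≤ 110
    N16: 50+70 = 120 > 110
Round 3 — N16 trips offline.
  N16 sheds 120 MW: no online neighbours, lost.
No further trips.

3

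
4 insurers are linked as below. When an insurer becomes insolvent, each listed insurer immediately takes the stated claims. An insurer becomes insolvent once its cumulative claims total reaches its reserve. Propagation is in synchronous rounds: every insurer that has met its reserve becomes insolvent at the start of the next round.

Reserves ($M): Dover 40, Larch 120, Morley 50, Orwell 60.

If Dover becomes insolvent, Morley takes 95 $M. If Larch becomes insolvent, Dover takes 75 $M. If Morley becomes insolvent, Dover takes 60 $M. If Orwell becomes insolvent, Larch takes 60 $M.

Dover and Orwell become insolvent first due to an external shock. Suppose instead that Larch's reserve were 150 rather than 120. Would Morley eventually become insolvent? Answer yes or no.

yes

With Larch's reserve at 150:
Round 1 — Dover, Orwell become insolvent (initial).
  Larch: +60 → 60 < 150
  Morley: +95 → 95 ≥ 50
Round 2 — Morley becomes insolvent.
No further insolvencies.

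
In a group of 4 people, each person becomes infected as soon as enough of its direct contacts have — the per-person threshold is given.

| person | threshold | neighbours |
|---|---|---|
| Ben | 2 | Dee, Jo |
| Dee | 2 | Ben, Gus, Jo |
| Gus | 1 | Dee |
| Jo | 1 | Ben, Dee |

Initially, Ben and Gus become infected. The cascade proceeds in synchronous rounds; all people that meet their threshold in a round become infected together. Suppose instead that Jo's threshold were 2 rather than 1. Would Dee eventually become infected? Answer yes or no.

With Jo's threshold at 2:
Round 1 — Ben, Gus become infected (initial).
Round 2 — checking thresholds:
  Dee: 2 of 3 neighbours ≥ 2, becomes infected.
  Jo: 1 of 2 neighbours < 2, below threshold.
Round 3 — checking thresholds:
  Jo: 2 of 2 neighbours ≥ 2, becomes infected.
Round 4 — no new infections; cascade stops.

yes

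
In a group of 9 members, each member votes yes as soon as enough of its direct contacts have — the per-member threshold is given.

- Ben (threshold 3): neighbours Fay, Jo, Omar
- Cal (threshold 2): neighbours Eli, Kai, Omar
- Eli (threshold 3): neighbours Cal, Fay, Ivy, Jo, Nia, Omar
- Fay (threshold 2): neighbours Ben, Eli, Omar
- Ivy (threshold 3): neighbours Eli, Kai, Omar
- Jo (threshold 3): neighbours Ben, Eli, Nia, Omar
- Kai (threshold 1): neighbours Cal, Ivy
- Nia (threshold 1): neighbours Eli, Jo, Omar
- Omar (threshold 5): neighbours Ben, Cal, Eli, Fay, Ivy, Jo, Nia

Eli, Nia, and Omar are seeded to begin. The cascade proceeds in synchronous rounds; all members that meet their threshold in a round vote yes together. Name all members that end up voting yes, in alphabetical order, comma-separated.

Round 1 — Eli, Nia, Omar vote yes (initial).
Round 2 — checking thresholds:
  Ben: 1 of 3 neighbours < 3, holds.
  Cal: 2 of 3 neighbours ≥ 2, votes yes.
  Fay: 2 of 3 neighbours ≥ 2, votes yes.
  Ivy: 2 of 3 neighbours < 3, holds.
  Jo: 3 of 4 neighbours ≥ 3, votes yes.
Round 3 — checking thresholds:
  Ben: 3 of 3 neighbours ≥ 3, votes yes.
  Ivy: 2 of 3 neighbours < 3, holds.
  Kai: 1 of 2 neighbours ≥ 1, votes yes.
Round 4 — checking thresholds:
  Ivy: 3 of 3 neighbours ≥ 3, votes yes.
Round 5 — no new yes votes; cascade stops.

Ben, Cal, Eli, Fay, Ivy, Jo, Kai, Nia, Omar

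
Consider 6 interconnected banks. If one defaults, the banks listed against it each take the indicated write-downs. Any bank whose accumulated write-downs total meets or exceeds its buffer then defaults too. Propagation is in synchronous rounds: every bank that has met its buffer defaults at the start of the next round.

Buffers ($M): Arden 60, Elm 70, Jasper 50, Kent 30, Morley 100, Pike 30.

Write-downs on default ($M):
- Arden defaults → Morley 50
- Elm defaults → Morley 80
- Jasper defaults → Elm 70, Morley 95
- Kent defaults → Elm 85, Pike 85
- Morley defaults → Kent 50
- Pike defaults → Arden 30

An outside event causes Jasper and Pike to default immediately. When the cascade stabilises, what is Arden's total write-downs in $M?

30

Round 1 — Jasper, Pike default (initial).
  Arden: +30 → 30 < 60
  Elm: +70 → 70 ≥ 70
  Morley: +95 → 95 < 100
Round 2 — Elm defaults.
  Morley: +80 → 175 ≥ 100
Round 3 — Morley defaults.
  Kent: +50 → 50 ≥ 30
Round 4 — Kent defaults.
No further defaults.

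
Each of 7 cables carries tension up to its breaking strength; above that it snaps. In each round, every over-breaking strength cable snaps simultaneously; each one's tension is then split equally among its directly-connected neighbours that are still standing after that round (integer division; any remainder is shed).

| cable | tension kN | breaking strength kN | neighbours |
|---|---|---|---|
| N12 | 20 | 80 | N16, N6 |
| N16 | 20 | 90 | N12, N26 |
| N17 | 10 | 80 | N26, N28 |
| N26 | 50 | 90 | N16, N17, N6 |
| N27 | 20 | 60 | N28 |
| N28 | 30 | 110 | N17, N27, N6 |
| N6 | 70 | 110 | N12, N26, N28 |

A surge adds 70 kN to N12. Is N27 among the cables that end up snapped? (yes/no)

no

Round 1 — N12 at 90 > 80. N12 snaps.
  N12 sheds 90 kN to N16, N6: 45 each.
    N16: 20+45 = 65 ≤ 90
    N6: 70+45 = 115 > 110
Round 2 — N6 snaps.
  N6 sheds 115 kN to N26, N28: 57 each (1 lost).
    N26: 50+57 = 107 > 90
    N28: 30+57 = 87 ≤ 110
Round 3 — N26 snaps.
  N26 sheds 107 kN to N16, N17: 53 each (1 lost).
    N16: 65+53 = 118 > 90
    N17: 10+53 = 63 ≤ 80
Round 4 — N16 snaps.
  N16 sheds 118 kN: no online neighbours, lost.
No further breaks.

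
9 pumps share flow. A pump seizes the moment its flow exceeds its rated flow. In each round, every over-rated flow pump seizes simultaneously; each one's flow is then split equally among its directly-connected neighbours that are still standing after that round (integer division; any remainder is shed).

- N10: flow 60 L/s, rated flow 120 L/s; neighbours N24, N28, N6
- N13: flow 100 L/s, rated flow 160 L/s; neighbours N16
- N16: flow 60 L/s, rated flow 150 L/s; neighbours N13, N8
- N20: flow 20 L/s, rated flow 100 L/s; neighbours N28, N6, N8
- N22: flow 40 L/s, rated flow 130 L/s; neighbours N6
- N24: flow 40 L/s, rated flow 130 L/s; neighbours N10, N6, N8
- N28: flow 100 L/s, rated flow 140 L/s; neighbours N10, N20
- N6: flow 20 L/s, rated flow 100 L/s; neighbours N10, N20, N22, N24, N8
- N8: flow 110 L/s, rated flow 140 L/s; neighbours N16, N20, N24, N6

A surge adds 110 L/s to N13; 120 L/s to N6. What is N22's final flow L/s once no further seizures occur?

Round 1 — N13 at 210 > 160; N6 at 140 > 100. N13, N6 seize.
  N13 sheds 210 L/s to N16: 210 each.
    N16: 60+210 = 270 > 150
  N6 sheds 140 L/s to N10, N20, N22, N24, N8: 28 each.
    N10: 60+28 = 88 ≤ 120
    N20: 20+28 = 48 ≤ 100
    N22: 40+28 = 68 ≤ 130
    N24: 40+28 = 68 ≤ 130
    N8: 110+28 = 138 ≤ 140
Round 2 — N16 seizes.
  N16 sheds 270 L/s to N8: 270 each.
    N8: 138+270 = 408 > 140
Round 3 — N8 seizes.
  N8 sheds 408 L/s to N20, N24: 204 each.
    N20: 48+204 = 252 > 100
    N24: 68+204 = 272 > 130
Round 4 — N20, N24 seize.
  N20 sheds 252 L/s to N28: 252 each.
    N28: 100+252 = 352 > 140
  N24 sheds 272 L/s to N10: 272 each.
    N10: 88+272 = 360 > 120
Round 5 — N10, N28 seize.
  N10 sheds 360 L/s: no online neighbours, lost.
  N28 sheds 352 L/s: no online neighbours, lost.
No further seizures.

68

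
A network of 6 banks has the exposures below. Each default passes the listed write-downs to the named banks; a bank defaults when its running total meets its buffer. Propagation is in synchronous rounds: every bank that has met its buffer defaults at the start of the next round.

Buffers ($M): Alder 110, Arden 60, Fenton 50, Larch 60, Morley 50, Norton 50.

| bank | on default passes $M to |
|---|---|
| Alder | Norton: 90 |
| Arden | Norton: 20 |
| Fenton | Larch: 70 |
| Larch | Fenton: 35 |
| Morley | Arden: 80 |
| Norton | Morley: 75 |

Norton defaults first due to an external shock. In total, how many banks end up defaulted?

Round 1 — Norton defaults (initial).
  Morley: +75 → 75 ≥ 50
Round 2 — Morley defaults.
  Arden: +80 → 80 ≥ 60
Round 3 — Arden defaults.
No further defaults.

3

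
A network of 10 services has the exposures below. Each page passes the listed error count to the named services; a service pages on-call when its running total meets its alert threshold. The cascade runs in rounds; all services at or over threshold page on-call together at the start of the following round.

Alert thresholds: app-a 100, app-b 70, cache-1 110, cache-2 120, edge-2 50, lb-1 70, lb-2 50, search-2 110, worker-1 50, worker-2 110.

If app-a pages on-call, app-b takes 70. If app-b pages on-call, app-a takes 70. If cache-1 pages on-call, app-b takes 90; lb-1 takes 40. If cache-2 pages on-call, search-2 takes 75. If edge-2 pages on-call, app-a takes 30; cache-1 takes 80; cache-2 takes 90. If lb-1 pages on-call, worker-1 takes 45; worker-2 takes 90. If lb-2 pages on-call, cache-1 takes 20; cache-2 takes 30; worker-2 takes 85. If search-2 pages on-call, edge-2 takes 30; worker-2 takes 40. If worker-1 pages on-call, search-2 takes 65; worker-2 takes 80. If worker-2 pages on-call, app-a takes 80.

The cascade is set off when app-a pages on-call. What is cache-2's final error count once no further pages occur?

0

Round 1 — app-a pages on-call (initial).
  app-b: +70 → 70 ≥ 70
Round 2 — app-b pages on-call.
No further pages.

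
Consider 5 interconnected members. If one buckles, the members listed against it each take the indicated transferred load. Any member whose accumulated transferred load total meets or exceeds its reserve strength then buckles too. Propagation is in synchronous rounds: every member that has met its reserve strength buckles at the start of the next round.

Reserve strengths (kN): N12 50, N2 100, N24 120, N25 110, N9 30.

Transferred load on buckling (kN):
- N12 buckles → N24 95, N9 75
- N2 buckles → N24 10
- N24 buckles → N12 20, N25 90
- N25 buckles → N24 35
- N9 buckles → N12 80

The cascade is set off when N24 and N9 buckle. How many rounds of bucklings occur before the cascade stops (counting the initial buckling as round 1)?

2

Round 1 — N24, N9 buckle (initial).
  N12: +20+80 → 100 ≥ 50
  N25: +90 → 90 < 110
Round 2 — N12 buckles.
No further bucklings.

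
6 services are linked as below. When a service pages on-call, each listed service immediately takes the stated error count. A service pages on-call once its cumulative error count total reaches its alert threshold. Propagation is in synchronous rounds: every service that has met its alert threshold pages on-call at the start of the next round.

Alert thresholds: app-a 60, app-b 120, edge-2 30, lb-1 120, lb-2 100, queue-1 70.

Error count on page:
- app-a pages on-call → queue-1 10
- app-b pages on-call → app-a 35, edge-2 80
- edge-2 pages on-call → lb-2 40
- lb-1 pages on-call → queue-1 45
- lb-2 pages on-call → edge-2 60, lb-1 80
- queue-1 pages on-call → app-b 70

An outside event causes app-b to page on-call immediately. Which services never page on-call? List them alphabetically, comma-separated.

Round 1 — app-b pages on-call (initial).
  app-a: +35 → 35 < 60
  edge-2: +80 → 80 ≥ 30
Round 2 — edge-2 pages on-call.
  lb-2: +40 → 40 < 100
No further pages.

app-a, lb-1, lb-2, queue-1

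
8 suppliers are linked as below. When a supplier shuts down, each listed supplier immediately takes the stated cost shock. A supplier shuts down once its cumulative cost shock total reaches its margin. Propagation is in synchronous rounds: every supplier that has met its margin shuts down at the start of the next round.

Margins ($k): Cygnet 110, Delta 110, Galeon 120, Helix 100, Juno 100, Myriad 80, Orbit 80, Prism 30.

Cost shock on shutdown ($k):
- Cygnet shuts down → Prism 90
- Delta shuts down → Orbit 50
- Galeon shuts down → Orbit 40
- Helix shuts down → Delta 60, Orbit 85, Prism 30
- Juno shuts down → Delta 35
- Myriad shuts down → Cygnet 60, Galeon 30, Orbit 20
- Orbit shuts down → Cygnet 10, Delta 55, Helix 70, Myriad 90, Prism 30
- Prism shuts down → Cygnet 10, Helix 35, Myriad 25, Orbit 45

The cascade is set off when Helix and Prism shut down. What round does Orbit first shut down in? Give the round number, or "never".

Round 1 — Helix, Prism shut down (initial).
  Cygnet: +10 → 10 < 110
  Delta: +60 → 60 < 110
  Myriad: +25 → 25 < 80
  Orbit: +85+45 → 130 ≥ 80
Round 2 — Orbit shuts down.
  Cygnet: +10 → 20 < 110
  Delta: +55 → 115 ≥ 110
  Myriad: +90 → 115 ≥ 80
Round 3 — Delta, Myriad shut down.
  Cygnet: +60 → 80 < 110
  Galeon: +30 → 30 < 120
No further shutdowns.

2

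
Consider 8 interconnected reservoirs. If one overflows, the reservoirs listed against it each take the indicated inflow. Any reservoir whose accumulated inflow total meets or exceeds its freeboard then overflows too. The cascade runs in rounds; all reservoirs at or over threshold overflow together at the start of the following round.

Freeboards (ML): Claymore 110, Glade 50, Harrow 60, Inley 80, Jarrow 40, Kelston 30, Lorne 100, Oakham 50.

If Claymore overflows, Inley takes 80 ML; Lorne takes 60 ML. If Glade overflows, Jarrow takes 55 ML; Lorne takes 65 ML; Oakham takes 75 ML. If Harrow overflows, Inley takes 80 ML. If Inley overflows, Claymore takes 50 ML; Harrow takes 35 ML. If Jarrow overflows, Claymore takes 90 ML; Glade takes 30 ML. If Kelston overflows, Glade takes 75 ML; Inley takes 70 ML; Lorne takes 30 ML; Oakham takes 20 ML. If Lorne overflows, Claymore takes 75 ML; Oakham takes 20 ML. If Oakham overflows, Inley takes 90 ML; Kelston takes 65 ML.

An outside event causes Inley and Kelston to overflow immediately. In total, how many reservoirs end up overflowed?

Round 1 — Inley, Kelston overflow (initial).
  Claymore: +50 → 50 < 110
  Glade: +75 → 75 ≥ 50
  Harrow: +35 → 35 < 60
  Lorne: +30 → 30 < 100
  Oakham: +20 → 20 < 50
Round 2 — Glade overflows.
  Jarrow: +55 → 55 ≥ 40
  Lorne: +65 → 95 < 100
  Oakham: +75 → 95 ≥ 50
Round 3 — Jarrow, Oakham overflow.
  Claymore: +90 → 140 ≥ 110
Round 4 — Claymore overflows.
  Lorne: +60 → 155 ≥ 100
Round 5 — Lorne overflows.
No further overflows.

7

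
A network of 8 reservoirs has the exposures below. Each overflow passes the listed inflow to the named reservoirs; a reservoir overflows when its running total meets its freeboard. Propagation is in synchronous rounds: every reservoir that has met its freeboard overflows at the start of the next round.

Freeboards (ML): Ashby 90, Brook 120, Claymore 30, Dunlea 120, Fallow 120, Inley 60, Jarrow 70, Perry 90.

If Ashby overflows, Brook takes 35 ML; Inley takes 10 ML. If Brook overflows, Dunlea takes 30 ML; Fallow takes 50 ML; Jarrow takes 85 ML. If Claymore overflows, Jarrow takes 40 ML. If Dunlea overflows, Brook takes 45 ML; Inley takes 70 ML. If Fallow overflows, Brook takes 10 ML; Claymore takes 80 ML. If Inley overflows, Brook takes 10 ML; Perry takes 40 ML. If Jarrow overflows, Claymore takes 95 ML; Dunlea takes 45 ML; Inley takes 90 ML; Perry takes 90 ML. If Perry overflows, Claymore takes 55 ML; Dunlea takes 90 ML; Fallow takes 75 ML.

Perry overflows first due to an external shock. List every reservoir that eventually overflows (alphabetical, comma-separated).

Claymore, Perry

Round 1 — Perry overflows (initial).
  Claymore: +55 → 55 ≥ 30
  Dunlea: +90 → 90 < 120
  Fallow: +75 → 75 < 120
Round 2 — Claymore overflows.
  Jarrow: +40 → 40 < 70
No further overflows.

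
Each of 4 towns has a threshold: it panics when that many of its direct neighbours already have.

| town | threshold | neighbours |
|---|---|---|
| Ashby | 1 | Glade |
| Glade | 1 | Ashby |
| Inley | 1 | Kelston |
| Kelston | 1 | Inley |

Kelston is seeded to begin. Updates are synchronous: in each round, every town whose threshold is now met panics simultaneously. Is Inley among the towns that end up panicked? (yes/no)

yes

Round 1 — Kelston panics (initial).
Round 2 — checking thresholds:
  Inley: 1 of 1 neighbours ≥ 1, panics.
Round 3 — no new panics; cascade stops.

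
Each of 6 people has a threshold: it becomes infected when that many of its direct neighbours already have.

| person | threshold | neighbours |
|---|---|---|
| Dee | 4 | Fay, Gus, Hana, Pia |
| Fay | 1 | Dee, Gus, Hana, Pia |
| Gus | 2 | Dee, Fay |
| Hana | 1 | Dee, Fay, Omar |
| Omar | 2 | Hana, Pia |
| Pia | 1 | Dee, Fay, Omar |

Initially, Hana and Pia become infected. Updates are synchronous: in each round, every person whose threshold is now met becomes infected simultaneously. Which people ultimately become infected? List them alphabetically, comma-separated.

Round 1 — Hana, Pia become infected (initial).
Round 2 — checking thresholds:
  Dee: 2 of 4 neighbours < 4, holds.
  Fay: 2 of 4 neighbours ≥ 1, becomes infected.
  Omar: 2 of 2 neighbours ≥ 2, becomes infected.
Round 3 — no new infections; cascade stops.

Fay, Hana, Omar, Pia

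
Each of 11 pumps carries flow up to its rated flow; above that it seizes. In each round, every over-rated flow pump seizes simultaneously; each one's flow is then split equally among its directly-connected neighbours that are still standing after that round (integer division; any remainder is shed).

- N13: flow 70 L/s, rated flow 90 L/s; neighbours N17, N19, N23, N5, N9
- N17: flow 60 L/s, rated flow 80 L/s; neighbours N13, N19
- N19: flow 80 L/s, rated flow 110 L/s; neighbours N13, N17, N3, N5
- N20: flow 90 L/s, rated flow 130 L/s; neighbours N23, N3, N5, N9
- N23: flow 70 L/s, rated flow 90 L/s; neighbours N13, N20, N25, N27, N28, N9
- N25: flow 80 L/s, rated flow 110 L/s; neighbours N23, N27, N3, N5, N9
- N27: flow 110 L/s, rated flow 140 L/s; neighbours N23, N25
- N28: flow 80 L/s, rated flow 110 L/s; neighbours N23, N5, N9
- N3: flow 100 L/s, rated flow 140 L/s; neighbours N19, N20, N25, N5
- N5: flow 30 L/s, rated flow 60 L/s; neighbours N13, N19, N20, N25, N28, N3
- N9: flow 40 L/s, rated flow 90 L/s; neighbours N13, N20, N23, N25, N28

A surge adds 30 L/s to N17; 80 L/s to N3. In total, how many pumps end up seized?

11

Round 1 — N17 at 90 > 80; N3 at 180 > 140. N17, N3 seize.
  N17 sheds 90 L/s to N13, N19: 45 each.
    N13: 70+45 = 115 > 90
    N19: 80+45 = 125 > 110
  N3 sheds 180 L/s to N19, N20, N25, N5: 45 each.
    N19: 125+45 = 170 > 110
    N20: 90+45 = 135 > 130
    N25: 80+45 = 125 > 110
    N5: 30+45 = 75 > 60
Round 2 — N13, N19, N20, N25, N5 seize.
  N13 sheds 115 L/s to N23, N9: 57 each (1 lost).
    N23: 70+57 = 127 > 90
    N9: 40+57 = 97 > 90
  N19 sheds 170 L/s: no online neighbours, lost.
  N20 sheds 135 L/s to N23, N9: 67 each (1 lost).
    N23: 127+67 = 194 > 90
    N9: 97+67 = 164 > 90
  N25 sheds 125 L/s to N23, N27, N9: 41 each (2 lost).
    N23: 194+41 = 235 > 90
    N27: 110+41 = 151 > 140
    N9: 164+41 = 205 > 90
  N5 sheds 75 L/s to N28: 75 each.
    N28: 80+75 = 155 > 110
Round 3 — N23, N27, N28, N9 seize.
  N23 sheds 235 L/s: no online neighbours, lost.
  N27 sheds 151 L/s: no online neighbours, lost.
  N28 sheds 155 L/s: no online neighbours, lost.
  N9 sheds 205 L/s: no online neighbours, lost.
No further seizures.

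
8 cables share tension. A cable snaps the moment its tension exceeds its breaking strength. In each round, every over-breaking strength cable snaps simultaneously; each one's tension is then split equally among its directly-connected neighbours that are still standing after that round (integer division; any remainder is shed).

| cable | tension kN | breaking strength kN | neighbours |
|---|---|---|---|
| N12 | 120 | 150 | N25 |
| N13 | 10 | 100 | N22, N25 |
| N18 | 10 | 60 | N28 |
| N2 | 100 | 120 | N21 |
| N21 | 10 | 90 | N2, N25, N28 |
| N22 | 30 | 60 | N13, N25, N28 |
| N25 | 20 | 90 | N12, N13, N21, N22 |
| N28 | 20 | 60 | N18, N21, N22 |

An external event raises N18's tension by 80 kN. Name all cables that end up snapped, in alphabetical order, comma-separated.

N18, N22, N28

Round 1 — N18 at 90 > 60. N18 snaps.
  N18 sheds 90 kN to N28: 90 each.
    N28: 20+90 = 110 > 60
Round 2 — N28 snaps.
  N28 sheds 110 kN to N21, N22: 55 each.
    N21: 10+55 = 65 ≤ 90
    N22: 30+55 = 85 > 60
Round 3 — N22 snaps.
  N22 sheds 85 kN to N13, N25: 42 each (1 lost).
    N13: 10+42 = 52 ≤ 100
    N25: 20+42 = 62 ≤ 90
No further breaks.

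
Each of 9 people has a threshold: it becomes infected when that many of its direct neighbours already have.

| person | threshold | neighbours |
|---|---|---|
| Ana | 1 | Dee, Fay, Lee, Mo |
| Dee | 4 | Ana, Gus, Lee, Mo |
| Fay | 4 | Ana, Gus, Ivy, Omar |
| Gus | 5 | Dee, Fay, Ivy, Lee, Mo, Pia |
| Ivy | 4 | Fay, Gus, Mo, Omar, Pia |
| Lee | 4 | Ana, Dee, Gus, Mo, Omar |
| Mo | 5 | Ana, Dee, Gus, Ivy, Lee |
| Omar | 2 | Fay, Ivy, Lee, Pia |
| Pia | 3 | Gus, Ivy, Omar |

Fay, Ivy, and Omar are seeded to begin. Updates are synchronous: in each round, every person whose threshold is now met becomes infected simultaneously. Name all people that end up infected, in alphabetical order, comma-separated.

Ana, Fay, Ivy, Omar

Round 1 — Fay, Ivy, Omar become infected (initial).
Round 2 — checking thresholds:
  Ana: 1 of 4 neighbours ≥ 1, becomes infected.
  Gus: 2 of 6 neighbours < 5, holds.
  Lee: 1 of 5 neighbours < 4, holds.
  Mo: 1 of 5 neighbours < 5, holds.
  Pia: 2 of 3 neighbours < 3, holds.
Round 3 — no new infections; cascade stops.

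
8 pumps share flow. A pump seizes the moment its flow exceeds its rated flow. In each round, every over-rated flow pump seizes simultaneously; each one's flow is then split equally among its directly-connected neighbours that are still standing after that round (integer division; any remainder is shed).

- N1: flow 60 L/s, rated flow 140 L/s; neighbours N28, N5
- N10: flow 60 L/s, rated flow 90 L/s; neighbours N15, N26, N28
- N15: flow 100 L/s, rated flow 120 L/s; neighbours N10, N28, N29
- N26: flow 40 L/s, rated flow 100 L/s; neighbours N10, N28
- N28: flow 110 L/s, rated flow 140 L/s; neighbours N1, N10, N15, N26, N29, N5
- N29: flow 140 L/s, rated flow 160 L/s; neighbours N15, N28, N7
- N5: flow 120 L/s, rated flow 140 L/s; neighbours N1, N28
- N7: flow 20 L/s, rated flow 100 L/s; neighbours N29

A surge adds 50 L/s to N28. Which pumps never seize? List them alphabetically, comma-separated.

none

Round 1 — N28 at 160 > 140. N28 seizes.
  N28 sheds 160 L/s to N1, N10, N15, N26, N29, N5: 26 each (4 lost).
    N1: 60+26 = 86 ≤ 140
    N10: 60+26 = 86 ≤ 90
    N15: 100+26 = 126 > 120
    N26: 40+26 = 66 ≤ 100
    N29: 140+26 = 166 > 160
    N5: 120+26 = 146 > 140
Round 2 — N15, N29, N5 seize.
  N15 sheds 126 L/s to N10: 126 each.
    N10: 86+126 = 212 > 90
  N29 sheds 166 L/s to N7: 166 each.
    N7: 20+166 = 186 > 100
  N5 sheds 146 L/s to N1: 146 each.
    N1: 86+146 = 232 > 140
Round 3 — N1, N10, N7 seize.
  N1 sheds 232 L/s: no online neighbours, lost.
  N10 sheds 212 L/s to N26: 212 each.
    N26: 66+212 = 278 > 100
  N7 sheds 186 L/s: no online neighbours, lost.
Round 4 — N26 seizes.
  N26 sheds 278 L/s: no online neighbours, lost.
No further seizures.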